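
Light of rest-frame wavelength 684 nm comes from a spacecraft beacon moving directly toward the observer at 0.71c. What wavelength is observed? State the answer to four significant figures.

Relativistic Doppler for wavelength: λ_obs = λ_src · √((1−β)/(1+β)).
With β = 0.71: factor = √(0.29/1.71) = 0.41181.
λ_obs = 684 × 0.41181 = 281.7 nm.

281.7 nm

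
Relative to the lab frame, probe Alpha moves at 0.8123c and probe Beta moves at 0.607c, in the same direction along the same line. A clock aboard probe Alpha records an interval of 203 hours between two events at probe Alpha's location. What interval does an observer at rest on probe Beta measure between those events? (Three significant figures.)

Speed of probe Alpha in probe Beta's frame: u = (v_A − v_B)/(1 − v_A v_B/c²) = (0.8123 − 0.607)/(1 − 0.8123×0.607) = 0.2053/0.5069339 = 0.40498; |u| = 0.40498c.
At |u| = 0.40498c, γ = (1 − 0.164009)^(−1/2) = 1.0937.
The clock on probe Alpha records proper time, so probe Beta measures Δt = γΔτ = 1.0937 × 203 = 222 hours.

222 hours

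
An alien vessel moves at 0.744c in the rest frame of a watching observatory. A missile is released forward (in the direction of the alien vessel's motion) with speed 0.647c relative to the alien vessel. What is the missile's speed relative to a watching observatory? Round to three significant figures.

0.939c

In units of c, u = (u' + v)/(1 + u'v) with u' = 0.647 and v = 0.744.
Numerator: 0.647 + 0.744 = 1.391. Denominator: 1 + (0.647)(0.744) = 1.481368.
u = 1.391/1.481368 = 0.939, so the speed is 0.939c.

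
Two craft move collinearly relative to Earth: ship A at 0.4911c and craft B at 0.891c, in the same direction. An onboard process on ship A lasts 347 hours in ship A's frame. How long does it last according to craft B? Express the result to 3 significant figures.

The velocity of ship A relative to craft B is (0.4911 − 0.891)c / (1 − 0.4911×0.891) = −0.71102c; relative speed 0.71102c.
At |u| = 0.71102c, γ = (1 − 0.505549)^(−1/2) = 1.4221.
The clock on ship A records proper time, so craft B measures Δt = γΔτ = 1.4221 × 347 = 493 hours.

493 hours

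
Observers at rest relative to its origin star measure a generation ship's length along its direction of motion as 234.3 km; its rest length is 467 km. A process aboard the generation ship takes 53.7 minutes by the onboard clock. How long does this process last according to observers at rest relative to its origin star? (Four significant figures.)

107.0 minutes

γ = L₀/L = 467/234.3 = 1.99317.
Δt = γΔτ = 1.99317 × 53.7 = 107.0 minutes.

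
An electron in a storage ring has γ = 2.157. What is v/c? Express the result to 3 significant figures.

β = √(1 − 1/γ²) = √(1 − 1/4.652649) = √0.785069 = 0.886.

0.886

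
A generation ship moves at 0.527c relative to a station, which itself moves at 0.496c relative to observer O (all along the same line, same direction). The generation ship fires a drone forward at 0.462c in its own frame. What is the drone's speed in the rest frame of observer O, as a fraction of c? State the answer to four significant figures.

0.9260c

Compose velocities in two stages. Stage 1 (into S'): u₁ = (0.462+0.527)/(1+0.462×0.527) = 0.79535.
Stage 2 (into S): u = (0.79535+0.496)/(1+0.79535×0.496) = 0.92604, so the speed is 0.9260c.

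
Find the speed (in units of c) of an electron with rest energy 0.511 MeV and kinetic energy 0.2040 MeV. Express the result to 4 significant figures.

K = (γ−1)mc², so γ = 1 + 0.2040/0.511 = 1.3992.
Then v/c = √(1 − γ⁻²) = √(1 − 0.510788) = √0.489212 = 0.6994.

0.6994c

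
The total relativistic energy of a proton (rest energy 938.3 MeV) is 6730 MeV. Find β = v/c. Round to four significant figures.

0.9902

Total energy E = γmc² gives γ = 6730/938.3 = 7.1725.
Hence β = √(1 − 1/γ²) = √(1 − 0.0194383) = √0.9805617 = 0.9902.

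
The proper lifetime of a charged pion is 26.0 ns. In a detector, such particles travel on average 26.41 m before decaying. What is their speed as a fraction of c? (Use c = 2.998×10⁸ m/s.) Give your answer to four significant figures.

0.9591c

Let x = d/(cτ) = 26.41 m / (2.998×10⁸ m/s × 2.600×10^-8 s) = 3.3882. Since d = βγcτ, x = βγ = β/√(1−β²).
Solving: β² = x²/(1+x²) = 11.4799/12.4799 = 0.919871, so β = 0.9591.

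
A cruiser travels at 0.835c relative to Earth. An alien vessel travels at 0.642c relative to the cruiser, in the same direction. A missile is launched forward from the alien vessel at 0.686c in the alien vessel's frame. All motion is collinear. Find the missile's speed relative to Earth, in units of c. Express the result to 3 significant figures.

Compose velocities in two stages. Stage 1 (into S'): u₁ = (0.686+0.642)/(1+0.686×0.642) = 0.92196.
Stage 2 (into S): u = (0.92196+0.835)/(1+0.92196×0.835) = 0.99272, so the speed is 0.993c.

0.993c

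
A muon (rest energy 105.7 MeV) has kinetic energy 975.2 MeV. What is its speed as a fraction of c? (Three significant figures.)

0.995c

K = (γ−1)mc², so γ = 1 + 975.2/105.7 = 10.226.
Then v/c = √(1 − γ⁻²) = √(1 − 0.00956287) = √0.99043713 = 0.995.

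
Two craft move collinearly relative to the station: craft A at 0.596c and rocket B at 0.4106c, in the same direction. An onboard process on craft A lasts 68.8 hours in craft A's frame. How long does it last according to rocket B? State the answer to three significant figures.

The velocity of craft A relative to rocket B is (0.596 − 0.4106)c / (1 − 0.596×0.4106) = 0.24547c; relative speed 0.24547c.
At |u| = 0.24547c, γ = (1 − 0.0602555)^(−1/2) = 1.0316.
Craft A's interval is proper; time dilation gives Δt_B = γΔτ = 1.0316 × 68.8 hours = 71.0 hours.

71.0 hours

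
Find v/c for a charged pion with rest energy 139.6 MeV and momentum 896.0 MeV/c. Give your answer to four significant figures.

βγ = pc/(mc²) = 896.0/139.6 = 6.4183.
Since γ² = 1 + (βγ)² = 42.1946, γ = √42.1946 = 6.49574, and β = (βγ)/γ = 6.4183/6.49574 = 0.9881.

0.9881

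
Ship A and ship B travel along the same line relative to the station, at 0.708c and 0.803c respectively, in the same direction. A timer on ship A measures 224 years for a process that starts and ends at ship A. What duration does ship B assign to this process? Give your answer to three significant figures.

The velocity of ship A relative to ship B is (0.708 − 0.803)c / (1 − 0.708×0.803) = −0.22017c; relative speed 0.22017c.
At |u| = 0.22017c, γ = (1 − 0.0484748)^(−1/2) = 1.0252.
The clock on ship A records proper time, so ship B measures Δt = γΔτ = 1.0252 × 224 = 230 years.

230 years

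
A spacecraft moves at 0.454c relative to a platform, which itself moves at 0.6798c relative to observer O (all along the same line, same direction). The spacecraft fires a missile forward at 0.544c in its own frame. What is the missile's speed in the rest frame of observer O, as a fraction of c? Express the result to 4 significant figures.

Apply u = (u'+v)/(1+u'v) twice. Missile in the platform frame: (0.544+0.454)/(1+0.544·0.454) = 0.998/1.246976 = 0.80034c.
That velocity, transformed to the rest frame of observer O: (0.80034+0.6798)/(1+0.80034·0.6798) = 1.48014/1.544071132 = 0.9586c.

0.9586c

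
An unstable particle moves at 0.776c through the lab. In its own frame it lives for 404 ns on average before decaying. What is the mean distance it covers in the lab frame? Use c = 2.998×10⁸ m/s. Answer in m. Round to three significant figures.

β² = 0.602176, so γ = 1/√0.397824 = 1.5855.
Lab-frame lifetime: Δt = γτ = 1.5855 × 404 ns = 640.54 ns.
Distance: d = vΔt = 0.776 × 2.998×10⁸ m/s × 6.4054×10^-7 s = 149 m.

149 m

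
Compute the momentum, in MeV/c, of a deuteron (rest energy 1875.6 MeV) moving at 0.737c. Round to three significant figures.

2050 MeV/c

With β = 0.737, γ = 1/√(1 − 0.737²) = 1/√0.456831 = 1.4795.
Momentum: p = γβ·mc = 1.4795 × 0.737 × 1875.6 MeV/c = 2050 MeV/c.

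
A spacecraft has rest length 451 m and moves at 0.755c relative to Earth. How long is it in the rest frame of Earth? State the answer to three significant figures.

γ = 1/√(1 − β²) = 1/√(1 − 0.570025) = 1/√0.429975 = 1/0.655725 = 1.525.
Along the direction of motion the measured length is L₀/γ = 451/1.525 = 296 m.

296 m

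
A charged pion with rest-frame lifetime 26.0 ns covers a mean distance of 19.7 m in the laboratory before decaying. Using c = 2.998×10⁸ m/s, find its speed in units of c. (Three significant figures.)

Lab distance = (lab lifetime)·v = γτ·βc, so βγ = d/(cτ) = 19.70/(2.998×10⁸ × 2.600×10^-8) = 2.5273.
With βγ = 2.5273: γ² = 1 + (βγ)² = 7.38725, and β = (βγ)/γ = 2.5273/2.71795 = 0.930.

0.930c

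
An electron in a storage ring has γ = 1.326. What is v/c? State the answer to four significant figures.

0.6567

β = √(1 − 1/γ²) = √(1 − 1/1.758276) = √0.431261 = 0.6567.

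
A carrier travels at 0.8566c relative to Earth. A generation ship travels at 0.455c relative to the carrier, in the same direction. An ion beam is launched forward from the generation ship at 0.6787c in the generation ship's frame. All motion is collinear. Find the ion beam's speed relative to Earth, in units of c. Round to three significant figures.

0.989c

Compose velocities in two stages. Stage 1 (into S'): u₁ = (0.6787+0.455)/(1+0.6787×0.455) = 0.86621.
Stage 2 (into S): u = (0.86621+0.8566)/(1+0.86621×0.8566) = 0.98899, so the speed is 0.989c.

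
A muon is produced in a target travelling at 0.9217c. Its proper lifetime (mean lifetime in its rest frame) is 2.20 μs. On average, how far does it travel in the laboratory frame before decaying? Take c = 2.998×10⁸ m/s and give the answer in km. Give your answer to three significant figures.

With β = 0.9217, γ = 1/√(1 − 0.9217²) = 1/√0.15046911 = 2.578.
Lab-frame lifetime: Δt = γτ = 2.578 × 2.20 μs = 5.6716 μs.
Distance: d = vΔt = 0.9217 × 2.998×10⁸ m/s × 5.6716×10^-6 s = 1570 m = 1.57 km.

1.57 km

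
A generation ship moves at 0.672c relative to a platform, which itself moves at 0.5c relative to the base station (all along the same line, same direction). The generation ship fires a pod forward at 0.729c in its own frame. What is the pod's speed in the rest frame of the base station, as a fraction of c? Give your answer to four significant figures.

0.9797c

Apply u = (u'+v)/(1+u'v) twice. Pod in the platform frame: (0.729+0.672)/(1+0.729·0.672) = 1.401/1.489888 = 0.94034c.
That velocity, transformed to the rest frame of the base station: (0.94034+0.5)/(1+0.94034·0.5) = 1.44034/1.47017 = 0.97971c.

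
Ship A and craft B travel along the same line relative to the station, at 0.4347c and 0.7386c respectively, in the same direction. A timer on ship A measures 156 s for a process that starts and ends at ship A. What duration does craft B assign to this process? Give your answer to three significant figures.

174 s

Transform ship A's velocity into craft B's frame: (0.4347 − 0.7386)/(1 − 0.4347·0.7386) = −0.3039/0.67893058, so the relative speed is 0.44762c.
At |u| = 0.44762c, γ = (1 − 0.200364)^(−1/2) = 1.1183.
The clock on ship A records proper time, so craft B measures Δt = γΔτ = 1.1183 × 156 = 174 s.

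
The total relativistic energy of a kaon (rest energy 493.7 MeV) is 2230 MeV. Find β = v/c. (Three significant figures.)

0.975

γ = E/(mc²) = 2230/493.7 = 4.5169.
β = √(1 − 1/γ²) = √(1 − 0.0490139) = √0.9509861 = 0.975.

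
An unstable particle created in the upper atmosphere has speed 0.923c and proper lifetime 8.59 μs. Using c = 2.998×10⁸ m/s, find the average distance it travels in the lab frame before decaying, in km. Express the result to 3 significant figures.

β² = 0.851929, so γ = 1/√0.148071 = 2.5988.
Lab-frame lifetime: Δt = γτ = 2.5988 × 8.59 μs = 22.324 μs.
Distance: d = vΔt = 0.923 × 2.998×10⁸ m/s × 2.2324×10^-5 s = 6180 m = 6.18 km.

6.18 km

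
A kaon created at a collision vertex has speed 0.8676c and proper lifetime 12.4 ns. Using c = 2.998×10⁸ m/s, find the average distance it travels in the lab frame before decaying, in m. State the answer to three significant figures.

6.49 m

With β = 0.8676, γ = 1/√(1 − 0.8676²) = 1/√0.24727024 = 2.011.
Lab-frame lifetime: Δt = γτ = 2.011 × 12.4 ns = 24.936 ns.
Distance: d = vΔt = 0.8676 × 2.998×10⁸ m/s × 2.4936×10^-8 s = 6.49 m.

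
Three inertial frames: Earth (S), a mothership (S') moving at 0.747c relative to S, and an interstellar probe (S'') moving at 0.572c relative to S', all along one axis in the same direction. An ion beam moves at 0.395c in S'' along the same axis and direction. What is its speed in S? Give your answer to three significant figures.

Compose velocities in two stages. Stage 1 (into S'): u₁ = (0.395+0.572)/(1+0.395×0.572) = 0.78878.
Stage 2 (into S): u = (0.78878+0.747)/(1+0.78878×0.747) = 0.96637, so the speed is 0.966c.

0.966c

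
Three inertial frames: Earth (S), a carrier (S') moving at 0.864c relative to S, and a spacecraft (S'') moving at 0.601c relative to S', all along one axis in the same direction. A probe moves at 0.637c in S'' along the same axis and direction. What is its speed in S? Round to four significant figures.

First combine the probe and spacecraft (S''→S'): u₁ = (0.637 + 0.601)/(1 + 0.637×0.601) = 1.238/1.382837 = 0.89526.
Then combine with the carrier (S'→S): u = (0.89526 + 0.864)/(1 + 0.89526×0.864) = 1.75926/1.77350464 = 0.99197.

0.9920c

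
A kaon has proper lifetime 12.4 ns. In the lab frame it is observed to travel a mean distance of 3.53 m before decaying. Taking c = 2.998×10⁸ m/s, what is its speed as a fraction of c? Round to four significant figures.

0.6886c

Let x = d/(cτ) = 3.530 m / (2.998×10⁸ m/s × 1.240×10^-8 s) = 0.94956. Since d = βγcτ, x = βγ = β/√(1−β²).
Solving: β² = x²/(1+x²) = 0.901664/1.901664 = 0.474145, so β = 0.6886.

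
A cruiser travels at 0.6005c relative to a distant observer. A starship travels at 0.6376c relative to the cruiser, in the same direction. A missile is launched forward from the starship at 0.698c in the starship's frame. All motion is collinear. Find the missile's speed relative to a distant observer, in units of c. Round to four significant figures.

0.9805c

First combine the missile and starship (S''→S'): u₁ = (0.698 + 0.6376)/(1 + 0.698×0.6376) = 1.3356/1.4450448 = 0.92426.
Then combine with the cruiser (S'→S): u = (0.92426 + 0.6005)/(1 + 0.92426×0.6005) = 1.52476/1.55501813 = 0.98054.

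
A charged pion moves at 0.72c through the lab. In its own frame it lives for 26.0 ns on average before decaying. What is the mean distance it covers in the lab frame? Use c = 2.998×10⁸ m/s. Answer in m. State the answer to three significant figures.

With β = 0.72, γ = 1/√(1 − 0.72²) = 1/√0.4816 = 1.441.
Lab-frame lifetime: Δt = γτ = 1.441 × 26.0 ns = 37.466 ns.
Distance: d = vΔt = 0.72 × 2.998×10⁸ m/s × 3.7466×10^-8 s = 8.09 m.

8.09 m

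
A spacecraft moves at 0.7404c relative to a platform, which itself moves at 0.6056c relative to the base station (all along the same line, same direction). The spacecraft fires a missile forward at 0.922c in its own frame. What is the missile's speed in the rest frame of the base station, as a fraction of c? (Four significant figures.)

Apply u = (u'+v)/(1+u'v) twice. Missile in the platform frame: (0.922+0.7404)/(1+0.922·0.7404) = 1.6624/1.6826488 = 0.98797c.
That velocity, transformed to the rest frame of the base station: (0.98797+0.6056)/(1+0.98797·0.6056) = 1.59357/1.598314632 = 0.99703c.

0.9970c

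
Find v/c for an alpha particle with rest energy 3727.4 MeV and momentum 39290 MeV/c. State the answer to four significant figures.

βγ = pc/(mc²) = 39290/3727.4 = 10.541.
Since γ² = 1 + (βγ)² = 112.113, γ = √112.113 = 10.5883, and β = (βγ)/γ = 10.541/10.5883 = 0.9955.

0.9955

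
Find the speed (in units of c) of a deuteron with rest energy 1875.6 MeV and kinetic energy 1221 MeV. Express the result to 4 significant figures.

γ = 1 + K/(mc²) = 1 + 1221/1875.6 = 1.651.
β = √(1 − 1/γ²) = √(1 − 0.366865) = √0.633135 = 0.7957.

0.7957c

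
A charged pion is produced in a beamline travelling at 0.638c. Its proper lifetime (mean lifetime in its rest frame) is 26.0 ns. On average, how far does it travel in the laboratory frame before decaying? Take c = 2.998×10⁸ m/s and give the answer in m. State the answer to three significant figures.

6.46 m

γ = 1/√(1 − β²) = 1/√(1 − 0.407044) = 1/√0.592956 = 1/0.770036 = 1.2986.
Lab-frame lifetime: Δt = γτ = 1.2986 × 26.0 ns = 33.764 ns.
Distance: d = vΔt = 0.638 × 2.998×10⁸ m/s × 3.3764×10^-8 s = 6.46 m.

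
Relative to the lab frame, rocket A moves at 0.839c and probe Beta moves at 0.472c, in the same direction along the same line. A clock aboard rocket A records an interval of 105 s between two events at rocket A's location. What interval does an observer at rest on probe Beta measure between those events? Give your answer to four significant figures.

Speed of rocket A in probe Beta's frame: u = (v_A − v_B)/(1 − v_A v_B/c²) = (0.839 − 0.472)/(1 − 0.839×0.472) = 0.367/0.603992 = 0.60762; |u| = 0.60762c.
γ for this relative speed: γ = 1/√(1 − 0.369202) = 1.2591.
The clock on rocket A records proper time, so probe Beta measures Δt = γΔτ = 1.2591 × 105 = 132.2 s.

132.2 s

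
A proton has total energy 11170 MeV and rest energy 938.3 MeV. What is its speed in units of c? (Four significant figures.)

Total energy E = γmc² gives γ = 11170/938.3 = 11.905.
Hence β = √(1 − 1/γ²) = √(1 − 0.00705572) = √0.99294428 = 0.9965.

0.9965c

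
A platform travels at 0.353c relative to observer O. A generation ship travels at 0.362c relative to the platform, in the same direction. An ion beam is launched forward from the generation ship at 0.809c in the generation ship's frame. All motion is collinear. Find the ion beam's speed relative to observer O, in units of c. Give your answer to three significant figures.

0.954c

Apply u = (u'+v)/(1+u'v) twice. Ion beam in the platform frame: (0.809+0.362)/(1+0.809·0.362) = 1.171/1.292858 = 0.90575c.
That velocity, transformed to the rest frame of observer O: (0.90575+0.353)/(1+0.90575·0.353) = 1.25875/1.31972975 = 0.95379c.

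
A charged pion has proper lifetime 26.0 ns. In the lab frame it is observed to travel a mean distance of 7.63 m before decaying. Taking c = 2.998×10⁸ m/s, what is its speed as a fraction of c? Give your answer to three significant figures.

0.700c

Let x = d/(cτ) = 7.630 m / (2.998×10⁸ m/s × 2.600×10^-8 s) = 0.97886. Since d = βγcτ, x = βγ = β/√(1−β²).
Solving: β² = x²/(1+x²) = 0.958167/1.958167 = 0.489318, so β = 0.700.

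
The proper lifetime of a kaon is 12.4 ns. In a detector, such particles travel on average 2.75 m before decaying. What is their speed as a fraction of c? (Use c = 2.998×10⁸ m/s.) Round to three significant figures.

0.595c

Let x = d/(cτ) = 2.750 m / (2.998×10⁸ m/s × 1.240×10^-8 s) = 0.73974. Since d = βγcτ, x = βγ = β/√(1−β²).
Solving: β² = x²/(1+x²) = 0.547215/1.547215 = 0.353677, so β = 0.595.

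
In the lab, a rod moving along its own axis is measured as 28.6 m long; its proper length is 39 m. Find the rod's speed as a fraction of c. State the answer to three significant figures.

Length contraction gives γ = L₀/L = 39/28.6 = 1.3636.
β = √(1 − 1/γ²) = √0.462194 = 0.680.

0.680c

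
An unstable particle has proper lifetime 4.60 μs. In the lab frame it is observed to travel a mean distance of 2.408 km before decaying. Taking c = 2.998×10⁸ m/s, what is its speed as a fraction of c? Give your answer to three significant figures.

Let x = d/(cτ) = 2408 m / (2.998×10⁸ m/s × 4.600×10^-6 s) = 1.7461. Since d = βγcτ, x = βγ = β/√(1−β²).
Solving: β² = x²/(1+x²) = 3.04887/4.04887 = 0.753018, so β = 0.868.

0.868c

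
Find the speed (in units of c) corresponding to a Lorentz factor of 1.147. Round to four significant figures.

β = √(1 − 1/γ²) = √(1 − 1/1.315609) = √0.239896 = 0.4898.

0.4898c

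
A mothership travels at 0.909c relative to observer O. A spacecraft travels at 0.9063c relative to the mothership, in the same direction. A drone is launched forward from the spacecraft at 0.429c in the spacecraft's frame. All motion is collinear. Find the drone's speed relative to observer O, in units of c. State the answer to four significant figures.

0.9981c

First combine the drone and spacecraft (S''→S'): u₁ = (0.429 + 0.9063)/(1 + 0.429×0.9063) = 1.3353/1.3888027 = 0.96148.
Then combine with the mothership (S'→S): u = (0.96148 + 0.909)/(1 + 0.96148×0.909) = 1.87048/1.87398532 = 0.99813.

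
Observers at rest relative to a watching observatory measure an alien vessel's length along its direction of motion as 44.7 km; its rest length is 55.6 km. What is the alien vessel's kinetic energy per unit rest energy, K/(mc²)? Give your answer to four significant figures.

0.2438

γ = L₀/L = 55.6/44.7 = 1.24385.
Since K = (γ−1)mc², K/(mc²) = 1.24385 − 1 = 0.2438.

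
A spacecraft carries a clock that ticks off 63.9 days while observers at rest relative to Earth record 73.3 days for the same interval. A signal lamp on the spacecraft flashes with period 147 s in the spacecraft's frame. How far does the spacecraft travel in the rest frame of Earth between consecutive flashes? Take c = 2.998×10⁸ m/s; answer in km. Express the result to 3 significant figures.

2.48×10^7 km

From Δt = γΔτ: γ = 73.3/63.9 = 1.1471.
β = √(1 − 1/γ²) = 0.48993. Lab-frame period = γτ = 1.1471×147 s = 168.62 s. Distance = βc × γτ = 0.48993 × 2.998×10⁸ m/s × 168.62 s = 2.4767×10^10 m = 2.48×10^7 km.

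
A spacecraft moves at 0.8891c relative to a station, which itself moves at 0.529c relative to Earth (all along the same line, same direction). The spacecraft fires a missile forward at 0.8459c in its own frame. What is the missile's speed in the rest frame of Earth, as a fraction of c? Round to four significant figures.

0.9970c

First combine the missile and spacecraft (S''→S'): u₁ = (0.8459 + 0.8891)/(1 + 0.8459×0.8891) = 1.735/1.75208969 = 0.99025.
Then combine with the station (S'→S): u = (0.99025 + 0.529)/(1 + 0.99025×0.529) = 1.51925/1.52384225 = 0.99699.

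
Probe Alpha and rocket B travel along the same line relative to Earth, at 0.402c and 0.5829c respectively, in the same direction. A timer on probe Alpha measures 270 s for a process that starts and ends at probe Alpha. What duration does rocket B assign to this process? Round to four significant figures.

277.9 s

Transform probe Alpha's velocity into rocket B's frame: (0.402 − 0.5829)/(1 − 0.402·0.5829) = −0.1809/0.7656742, so the relative speed is 0.23626c.
At |u| = 0.23626c, γ = (1 − 0.0558188)^(−1/2) = 1.0291.
The clock on probe Alpha records proper time, so rocket B measures Δt = γΔτ = 1.0291 × 270 = 277.9 s.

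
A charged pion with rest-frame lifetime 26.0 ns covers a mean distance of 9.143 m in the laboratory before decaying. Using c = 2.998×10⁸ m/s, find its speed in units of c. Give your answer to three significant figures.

0.761c

Lab distance = (lab lifetime)·v = γτ·βc, so βγ = d/(cτ) = 9.143/(2.998×10⁸ × 2.600×10^-8) = 1.173.
With βγ = 1.173: γ² = 1 + (βγ)² = 2.37593, and β = (βγ)/γ = 1.173/1.54141 = 0.761.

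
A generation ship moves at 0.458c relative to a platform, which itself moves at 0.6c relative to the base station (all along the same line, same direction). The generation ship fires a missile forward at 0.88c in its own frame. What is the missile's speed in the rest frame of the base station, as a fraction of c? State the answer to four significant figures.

Compose velocities in two stages. Stage 1 (into S'): u₁ = (0.88+0.458)/(1+0.88×0.458) = 0.95364.
Stage 2 (into S): u = (0.95364+0.6)/(1+0.95364×0.6) = 0.9882, so the speed is 0.9882c.

0.9882c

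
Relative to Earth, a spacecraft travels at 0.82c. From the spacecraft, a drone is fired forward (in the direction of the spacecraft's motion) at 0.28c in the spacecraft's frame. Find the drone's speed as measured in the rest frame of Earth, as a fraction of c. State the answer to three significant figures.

0.895c

In units of c, u = (u' + v)/(1 + u'v) with u' = 0.28 and v = 0.82.
Numerator: 0.28 + 0.82 = 1.1. Denominator: 1 + (0.28)(0.82) = 1.2296.
u = 1.1/1.2296 = 0.8946, so the speed is 0.895c.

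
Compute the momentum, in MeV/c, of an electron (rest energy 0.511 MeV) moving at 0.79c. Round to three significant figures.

0.658 MeV/c

γ = 1/√(1 − β²) = 1/√(1 − 0.6241) = 1/√0.3759 = 1/0.613107 = 1.631.
Momentum: p = γβ·mc = 1.631 × 0.79 × 0.511 MeV/c = 0.658 MeV/c.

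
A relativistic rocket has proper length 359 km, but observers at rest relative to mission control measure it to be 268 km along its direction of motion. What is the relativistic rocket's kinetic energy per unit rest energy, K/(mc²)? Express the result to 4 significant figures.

γ = L₀/L = 359/268 = 1.33955.
K/(mc²) = γ − 1 = 1.33955 − 1 = 0.3396.

0.3396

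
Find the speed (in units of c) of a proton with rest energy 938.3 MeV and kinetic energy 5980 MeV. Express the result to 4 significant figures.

0.9908c

K = (γ−1)mc², so γ = 1 + 5980/938.3 = 7.3732.
Then v/c = √(1 − γ⁻²) = √(1 − 0.0183945) = √0.9816055 = 0.9908.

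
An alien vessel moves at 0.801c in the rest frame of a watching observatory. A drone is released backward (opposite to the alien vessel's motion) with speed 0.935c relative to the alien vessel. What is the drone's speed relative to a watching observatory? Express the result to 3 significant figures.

0.534c

In units of c, u = (u' + v)/(1 + u'v) with u' = −0.935 and v = 0.801.
Numerator: −0.935 + 0.801 = −0.134. Denominator: 1 + (−0.935)(0.801) = 0.251065.
u = −0.134/0.251065 = −0.53373, so the speed is 0.534c.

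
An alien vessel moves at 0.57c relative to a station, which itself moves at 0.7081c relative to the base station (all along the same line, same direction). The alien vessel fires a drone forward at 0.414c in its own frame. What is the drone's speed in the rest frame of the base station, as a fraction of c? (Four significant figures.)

0.9619c

Apply u = (u'+v)/(1+u'v) twice. Drone in the station frame: (0.414+0.57)/(1+0.414·0.57) = 0.984/1.23598 = 0.79613c.
That velocity, transformed to the rest frame of the base station: (0.79613+0.7081)/(1+0.79613·0.7081) = 1.50423/1.563739653 = 0.96194c.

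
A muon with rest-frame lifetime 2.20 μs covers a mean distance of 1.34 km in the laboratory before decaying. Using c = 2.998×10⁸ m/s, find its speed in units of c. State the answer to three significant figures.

0.897c

d = βγcτ ⇒ βγ = d/(cτ) = 1340 m / (659.56 m) = 2.0317.
β = (βγ)/√(1+(βγ)²) = 2.0317/√5.1278 = 0.897.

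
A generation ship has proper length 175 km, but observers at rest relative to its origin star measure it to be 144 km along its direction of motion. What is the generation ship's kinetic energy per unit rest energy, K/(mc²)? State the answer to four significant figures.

0.2153

From L = L₀/γ: γ = 175/144 = 1.21528.
Since K = (γ−1)mc², K/(mc²) = 1.21528 − 1 = 0.2153.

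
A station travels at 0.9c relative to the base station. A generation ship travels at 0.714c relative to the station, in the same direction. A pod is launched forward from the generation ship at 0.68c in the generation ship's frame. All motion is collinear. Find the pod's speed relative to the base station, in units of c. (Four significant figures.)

First combine the pod and generation ship (S''→S'): u₁ = (0.68 + 0.714)/(1 + 0.68×0.714) = 1.394/1.48552 = 0.93839.
Then combine with the station (S'→S): u = (0.93839 + 0.9)/(1 + 0.93839×0.9) = 1.83839/1.844551 = 0.99666.

0.9967c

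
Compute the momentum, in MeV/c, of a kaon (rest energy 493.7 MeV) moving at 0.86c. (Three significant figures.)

γ = 1/√(1 − β²) = 1/√(1 − 0.7396) = 1/√0.2604 = 1/0.510294 = 1.9597.
Momentum: p = γβ·mc = 1.9597 × 0.86 × 493.7 MeV/c = 832 MeV/c.

832 MeV/c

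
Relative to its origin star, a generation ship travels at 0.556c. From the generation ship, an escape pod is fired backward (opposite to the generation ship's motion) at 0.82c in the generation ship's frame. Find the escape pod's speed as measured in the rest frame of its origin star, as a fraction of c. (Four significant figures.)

In units of c, u = (u' + v)/(1 + u'v) with u' = −0.82 and v = 0.556.
Numerator: −0.82 + 0.556 = −0.264. Denominator: 1 + (−0.82)(0.556) = 0.54408.
u = −0.264/0.54408 = −0.48522, so the speed is 0.4852c.

0.4852c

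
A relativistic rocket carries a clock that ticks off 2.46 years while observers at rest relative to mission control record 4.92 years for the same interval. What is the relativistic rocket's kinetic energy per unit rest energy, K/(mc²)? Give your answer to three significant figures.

1.00

The time-dilation ratio gives γ = 4.92/2.46 = 2.
Since K = (γ−1)mc², K/(mc²) = 2 − 1 = 1.00.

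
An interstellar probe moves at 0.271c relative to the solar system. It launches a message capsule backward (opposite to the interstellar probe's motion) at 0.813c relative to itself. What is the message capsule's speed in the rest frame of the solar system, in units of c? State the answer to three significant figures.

In units of c, u = (u' + v)/(1 + u'v) with u' = −0.813 and v = 0.271.
Numerator: −0.813 + 0.271 = −0.542. Denominator: 1 + (−0.813)(0.271) = 0.779677.
u = −0.542/0.779677 = −0.69516, so the speed is 0.695c.

0.695c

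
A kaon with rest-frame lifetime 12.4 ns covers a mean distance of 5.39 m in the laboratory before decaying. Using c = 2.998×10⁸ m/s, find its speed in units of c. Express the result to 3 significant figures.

d = βγcτ ⇒ βγ = d/(cτ) = 5.390 m / (3.71752 m) = 1.4499.
β = (βγ)/√(1+(βγ)²) = 1.4499/√3.10221 = 0.823.

0.823c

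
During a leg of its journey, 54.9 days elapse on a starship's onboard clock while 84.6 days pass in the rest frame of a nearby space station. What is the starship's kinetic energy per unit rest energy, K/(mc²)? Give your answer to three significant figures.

From Δt = γΔτ: γ = 84.6/54.9 = 1.54098.
K/(mc²) = γ − 1 = 1.54098 − 1 = 0.541.

0.541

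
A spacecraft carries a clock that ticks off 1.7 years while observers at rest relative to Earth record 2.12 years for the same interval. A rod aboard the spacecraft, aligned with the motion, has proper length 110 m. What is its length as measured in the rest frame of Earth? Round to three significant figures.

From Δt = γΔτ: γ = 2.12/1.7 = 1.24706.
The rod contracts by the same γ: 110 m / 1.24706 = 88.2 m.

88.2 m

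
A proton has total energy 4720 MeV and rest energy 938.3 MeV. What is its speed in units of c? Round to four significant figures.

γ = E/(mc²) = 4720/938.3 = 5.0304.
β = √(1 − 1/γ²) = √(1 − 0.039518) = √0.960482 = 0.9800.

0.9800c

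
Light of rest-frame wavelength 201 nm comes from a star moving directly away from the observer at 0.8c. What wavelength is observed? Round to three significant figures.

603 nm

Relativistic Doppler for wavelength: λ_obs = λ_src · √((1+β)/(1−β)).
With β = 0.8: factor = √(1.8/0.2) = 3.
λ_obs = 201 × 3 = 603 nm.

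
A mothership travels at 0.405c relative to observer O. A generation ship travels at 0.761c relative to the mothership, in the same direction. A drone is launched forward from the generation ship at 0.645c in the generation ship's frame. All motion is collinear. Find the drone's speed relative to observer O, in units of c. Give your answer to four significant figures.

First combine the drone and generation ship (S''→S'): u₁ = (0.645 + 0.761)/(1 + 0.645×0.761) = 1.406/1.490845 = 0.94309.
Then combine with the mothership (S'→S): u = (0.94309 + 0.405)/(1 + 0.94309×0.405) = 1.34809/1.38195145 = 0.9755.

0.9755c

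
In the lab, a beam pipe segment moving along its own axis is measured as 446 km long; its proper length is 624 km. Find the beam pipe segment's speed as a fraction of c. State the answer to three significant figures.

0.699c

Length contraction gives γ = L₀/L = 624/446 = 1.3991.
β = √(1 − 1/γ²) = √0.489139 = 0.699.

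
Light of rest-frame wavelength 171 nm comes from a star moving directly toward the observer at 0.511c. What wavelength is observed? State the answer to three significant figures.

Relativistic Doppler for wavelength: λ_obs = λ_src · √((1−β)/(1+β)).
With β = 0.511: factor = √(0.489/1.511) = 0.56888.
λ_obs = 171 × 0.56888 = 97.3 nm.

97.3 nm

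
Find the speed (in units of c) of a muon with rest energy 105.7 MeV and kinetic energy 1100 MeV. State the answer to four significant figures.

γ = 1 + K/(mc²) = 1 + 1100/105.7 = 11.407.
β = √(1 − 1/γ²) = √(1 − 0.00768523) = √0.99231477 = 0.9961.

0.9961c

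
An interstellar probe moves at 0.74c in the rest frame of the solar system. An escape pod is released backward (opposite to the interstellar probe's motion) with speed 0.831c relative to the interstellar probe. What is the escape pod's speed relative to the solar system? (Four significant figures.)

Relativistic velocity addition: u = (u' + v)/(1 + u'v/c²), with u' = −0.831c and v = 0.74c.
Numerator: −0.831 + 0.74 = −0.091. Denominator: 1 + (−0.831)(0.74) = 0.38506.
u = −0.091/0.38506 = −0.23633, so the speed is 0.2363c.

0.2363c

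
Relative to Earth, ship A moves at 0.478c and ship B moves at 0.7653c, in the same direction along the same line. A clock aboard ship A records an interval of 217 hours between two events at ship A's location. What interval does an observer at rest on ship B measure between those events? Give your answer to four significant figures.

Speed of ship A in ship B's frame: u = (v_A − v_B)/(1 − v_A v_B/c²) = (0.478 − 0.7653)/(1 − 0.478×0.7653) = −0.2873/0.6341866 = −0.45302; |u| = 0.45302c.
γ for this relative speed: γ = 1/√(1 − 0.205227) = 1.1217.
Ship A's interval is proper; time dilation gives Δt_B = γΔτ = 1.1217 × 217 hours = 243.4 hours.

243.4 hours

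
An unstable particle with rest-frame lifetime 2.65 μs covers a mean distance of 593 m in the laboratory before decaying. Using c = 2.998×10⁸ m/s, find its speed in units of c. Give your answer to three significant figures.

Let x = d/(cτ) = 593.0 m / (2.998×10⁸ m/s × 2.650×10^-6 s) = 0.74641. Since d = βγcτ, x = βγ = β/√(1−β²).
Solving: β² = x²/(1+x²) = 0.557128/1.557128 = 0.357792, so β = 0.598.

0.598c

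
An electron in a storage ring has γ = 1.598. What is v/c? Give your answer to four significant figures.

β = √(1 − 1/γ²) = √(1 − 1/2.553604) = √0.608397 = 0.7800.

0.7800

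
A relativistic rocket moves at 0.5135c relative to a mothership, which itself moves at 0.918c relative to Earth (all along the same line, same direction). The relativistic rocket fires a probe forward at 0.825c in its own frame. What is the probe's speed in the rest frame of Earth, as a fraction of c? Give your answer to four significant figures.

0.9974c

First combine the probe and relativistic rocket (S''→S'): u₁ = (0.825 + 0.5135)/(1 + 0.825×0.5135) = 1.3385/1.4236375 = 0.9402.
Then combine with the mothership (S'→S): u = (0.9402 + 0.918)/(1 + 0.9402×0.918) = 1.8582/1.8631036 = 0.99737.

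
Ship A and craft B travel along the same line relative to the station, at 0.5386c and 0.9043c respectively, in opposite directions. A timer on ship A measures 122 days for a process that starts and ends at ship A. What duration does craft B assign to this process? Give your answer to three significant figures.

Transform ship A's velocity into craft B's frame: (0.5386 + 0.9043)/(1 + 0.5386·0.9043) = 1.4429/1.48705598, so the relative speed is 0.97031c.
At |u| = 0.97031c, γ = (1 − 0.941501)^(−1/2) = 4.1345.
The clock on ship A records proper time, so craft B measures Δt = γΔτ = 4.1345 × 122 = 504 days.

504 days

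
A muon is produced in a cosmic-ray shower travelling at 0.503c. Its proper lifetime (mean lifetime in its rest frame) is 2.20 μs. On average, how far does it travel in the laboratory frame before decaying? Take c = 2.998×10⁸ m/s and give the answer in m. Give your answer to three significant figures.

γ = 1/√(1 − β²) = 1/√(1 − 0.253009) = 1/√0.746991 = 1/0.864286 = 1.157.
Lab-frame lifetime: Δt = γτ = 1.157 × 2.20 μs = 2.5454 μs.
Distance: d = vΔt = 0.503 × 2.998×10⁸ m/s × 2.5454×10^-6 s = 384 m.

384 m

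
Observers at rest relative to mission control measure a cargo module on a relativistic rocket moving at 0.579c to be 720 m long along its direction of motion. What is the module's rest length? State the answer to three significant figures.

β² = 0.335241, so γ = 1/√0.664759 = 1.2265.
Proper length: L₀ = γ·L = 1.2265 × 720 = 883 m.

883 m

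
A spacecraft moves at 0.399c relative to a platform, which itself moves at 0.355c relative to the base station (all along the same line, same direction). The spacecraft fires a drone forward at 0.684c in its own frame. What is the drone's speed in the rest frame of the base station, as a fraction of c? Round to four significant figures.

Apply u = (u'+v)/(1+u'v) twice. Drone in the platform frame: (0.684+0.399)/(1+0.684·0.399) = 1.083/1.272916 = 0.8508c.
That velocity, transformed to the rest frame of the base station: (0.8508+0.355)/(1+0.8508·0.355) = 1.2058/1.302034 = 0.92609c.

0.9261c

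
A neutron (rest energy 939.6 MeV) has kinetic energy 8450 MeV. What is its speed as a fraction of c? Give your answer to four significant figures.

0.9950c

γ = 1 + K/(mc²) = 1 + 8450/939.6 = 9.9932.
β = √(1 − 1/γ²) = √(1 − 0.0100136) = √0.9899864 = 0.9950.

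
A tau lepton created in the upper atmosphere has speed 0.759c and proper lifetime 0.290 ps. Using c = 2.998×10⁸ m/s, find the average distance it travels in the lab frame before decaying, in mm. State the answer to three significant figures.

Lorentz factor: γ = (1 − 0.576081)^(−1/2) = 1.5359.
Lab-frame lifetime: Δt = γτ = 1.5359 × 0.290 ps = 0.44541 ps.
Distance: d = vΔt = 0.759 × 2.998×10⁸ m/s × 4.4541×10^-13 s = 1.01×10^-4 m = 0.101 mm.

0.101 mm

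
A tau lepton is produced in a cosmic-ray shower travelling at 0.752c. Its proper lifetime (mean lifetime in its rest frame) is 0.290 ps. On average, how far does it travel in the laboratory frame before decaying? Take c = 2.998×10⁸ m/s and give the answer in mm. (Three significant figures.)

0.0992 mm

γ = 1/√(1 − β²) = 1/√(1 − 0.565504) = 1/√0.434496 = 1/0.659163 = 1.5171.
Lab-frame lifetime: Δt = γτ = 1.5171 × 0.290 ps = 0.43996 ps.
Distance: d = vΔt = 0.752 × 2.998×10⁸ m/s × 4.3996×10^-13 s = 9.92×10^-5 m = 0.0992 mm.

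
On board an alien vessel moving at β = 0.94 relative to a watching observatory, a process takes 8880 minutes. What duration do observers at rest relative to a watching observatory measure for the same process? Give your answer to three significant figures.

26000 minutes

β² = 0.8836, so γ = 1/√0.1164 = 2.9311.
Time dilation: Δt = γ·Δτ = 2.9311 × 8880 = 26000 minutes.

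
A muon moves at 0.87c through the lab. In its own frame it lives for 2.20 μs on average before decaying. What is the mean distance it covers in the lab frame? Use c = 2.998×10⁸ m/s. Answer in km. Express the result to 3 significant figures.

1.16 km

γ = 1/√(1 − β²) = 1/√(1 − 0.7569) = 1/√0.2431 = 1/0.493052 = 2.0282.
Lab-frame lifetime: Δt = γτ = 2.0282 × 2.20 μs = 4.462 μs.
Distance: d = vΔt = 0.87 × 2.998×10⁸ m/s × 4.4620×10^-6 s = 1160 m = 1.16 km.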